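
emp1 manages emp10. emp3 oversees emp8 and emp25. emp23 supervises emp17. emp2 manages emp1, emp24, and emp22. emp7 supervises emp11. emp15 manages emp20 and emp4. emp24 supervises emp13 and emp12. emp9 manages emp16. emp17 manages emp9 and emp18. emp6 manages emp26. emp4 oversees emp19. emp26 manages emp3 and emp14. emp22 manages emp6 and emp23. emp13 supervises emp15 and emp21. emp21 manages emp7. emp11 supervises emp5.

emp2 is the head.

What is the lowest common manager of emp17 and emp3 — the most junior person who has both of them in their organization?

emp17's chain of managers is emp23, emp22, emp2. emp3's chain of managers is emp26, emp6, emp22, emp2. The first manager that appears in both chains is emp22.

emp22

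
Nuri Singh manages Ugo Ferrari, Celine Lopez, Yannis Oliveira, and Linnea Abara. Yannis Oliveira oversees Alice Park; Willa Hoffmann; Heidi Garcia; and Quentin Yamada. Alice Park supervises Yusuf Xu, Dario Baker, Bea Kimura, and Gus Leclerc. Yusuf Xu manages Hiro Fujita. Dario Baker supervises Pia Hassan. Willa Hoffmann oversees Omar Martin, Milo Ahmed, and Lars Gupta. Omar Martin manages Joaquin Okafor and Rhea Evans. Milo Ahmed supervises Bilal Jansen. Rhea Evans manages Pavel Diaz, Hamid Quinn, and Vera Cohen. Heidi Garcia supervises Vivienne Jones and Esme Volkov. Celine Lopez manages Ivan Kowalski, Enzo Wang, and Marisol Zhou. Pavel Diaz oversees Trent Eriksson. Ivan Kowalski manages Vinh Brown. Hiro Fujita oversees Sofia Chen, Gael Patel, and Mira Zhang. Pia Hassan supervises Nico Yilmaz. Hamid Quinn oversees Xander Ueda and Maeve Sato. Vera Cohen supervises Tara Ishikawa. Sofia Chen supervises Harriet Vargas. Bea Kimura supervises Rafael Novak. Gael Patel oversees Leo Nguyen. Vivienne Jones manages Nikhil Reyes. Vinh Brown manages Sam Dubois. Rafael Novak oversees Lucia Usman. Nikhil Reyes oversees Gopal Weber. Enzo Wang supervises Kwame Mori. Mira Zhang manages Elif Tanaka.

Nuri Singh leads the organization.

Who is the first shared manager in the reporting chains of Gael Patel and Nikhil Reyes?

Yannis Oliveira

Gael Patel's chain of managers is Hiro Fujita, Yusuf Xu, Alice Park, Yannis Oliveira, Nuri Singh. Nikhil Reyes's chain of managers is Vivienne Jones, Heidi Garcia, Yannis Oliveira, Nuri Singh. The first manager that appears in both chains is Yannis Oliveira.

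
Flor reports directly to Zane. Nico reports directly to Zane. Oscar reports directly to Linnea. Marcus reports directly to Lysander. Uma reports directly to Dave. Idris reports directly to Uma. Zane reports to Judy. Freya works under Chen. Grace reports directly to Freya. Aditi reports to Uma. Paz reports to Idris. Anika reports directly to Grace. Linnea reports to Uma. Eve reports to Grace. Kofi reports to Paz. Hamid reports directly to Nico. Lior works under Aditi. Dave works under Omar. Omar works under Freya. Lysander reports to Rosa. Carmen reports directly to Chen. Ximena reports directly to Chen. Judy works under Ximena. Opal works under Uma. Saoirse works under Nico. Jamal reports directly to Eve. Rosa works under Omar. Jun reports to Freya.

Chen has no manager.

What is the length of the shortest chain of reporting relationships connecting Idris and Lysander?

5

Idris is 3 levels below Omar, and Lysander is 2 levels below Omar (their lowest common manager). The shortest path runs up from Idris to Omar and back down to Lysander: 3 + 2 = 5 links.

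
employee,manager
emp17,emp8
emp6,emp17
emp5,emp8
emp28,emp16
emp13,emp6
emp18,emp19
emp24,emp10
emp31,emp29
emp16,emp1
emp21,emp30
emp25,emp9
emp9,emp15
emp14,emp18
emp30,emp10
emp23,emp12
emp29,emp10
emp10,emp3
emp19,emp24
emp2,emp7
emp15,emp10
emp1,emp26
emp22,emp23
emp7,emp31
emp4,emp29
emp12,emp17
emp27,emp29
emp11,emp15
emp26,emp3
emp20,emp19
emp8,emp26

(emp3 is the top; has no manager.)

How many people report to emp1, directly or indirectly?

emp1 directly manages emp16. Under emp16: emp28 (1). That's 2 in total.

2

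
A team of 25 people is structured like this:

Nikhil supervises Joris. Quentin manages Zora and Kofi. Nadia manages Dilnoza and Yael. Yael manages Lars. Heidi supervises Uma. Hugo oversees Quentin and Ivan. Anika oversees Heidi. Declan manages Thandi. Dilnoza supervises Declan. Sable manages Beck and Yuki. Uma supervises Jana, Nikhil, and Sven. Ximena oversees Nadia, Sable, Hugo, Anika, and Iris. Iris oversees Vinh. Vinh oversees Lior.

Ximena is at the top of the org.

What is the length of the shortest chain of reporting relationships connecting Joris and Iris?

Joris is 5 levels below Ximena, and Iris is 1 level below Ximena (their lowest common manager). The shortest path runs up from Joris to Ximena and back down to Iris: 5 + 1 = 6 links.

6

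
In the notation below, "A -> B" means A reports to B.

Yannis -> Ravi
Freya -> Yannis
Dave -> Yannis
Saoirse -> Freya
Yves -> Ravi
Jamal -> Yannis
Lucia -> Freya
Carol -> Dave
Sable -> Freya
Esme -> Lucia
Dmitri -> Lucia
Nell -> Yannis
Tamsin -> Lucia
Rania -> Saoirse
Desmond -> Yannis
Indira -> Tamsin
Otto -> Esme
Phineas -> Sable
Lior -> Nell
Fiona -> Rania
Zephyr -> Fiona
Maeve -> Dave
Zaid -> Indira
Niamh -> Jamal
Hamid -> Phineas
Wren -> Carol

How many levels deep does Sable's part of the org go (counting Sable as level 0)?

2

The longest chain under Sable runs Sable → Phineas → Hamid, which is 2 levels below Sable.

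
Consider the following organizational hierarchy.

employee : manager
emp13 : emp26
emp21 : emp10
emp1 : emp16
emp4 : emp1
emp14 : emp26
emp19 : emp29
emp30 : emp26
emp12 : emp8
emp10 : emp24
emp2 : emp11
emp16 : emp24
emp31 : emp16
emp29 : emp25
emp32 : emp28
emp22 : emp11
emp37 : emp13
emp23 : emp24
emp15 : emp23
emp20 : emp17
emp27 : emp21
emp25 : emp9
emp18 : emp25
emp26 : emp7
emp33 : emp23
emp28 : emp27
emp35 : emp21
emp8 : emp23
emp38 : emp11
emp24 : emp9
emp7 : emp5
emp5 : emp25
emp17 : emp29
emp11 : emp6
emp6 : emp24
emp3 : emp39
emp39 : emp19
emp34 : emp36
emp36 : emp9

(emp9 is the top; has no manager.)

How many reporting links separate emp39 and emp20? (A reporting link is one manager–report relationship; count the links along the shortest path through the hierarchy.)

4

emp39 is 2 levels below emp29, and emp20 is 2 levels below emp29 (their lowest common manager). The shortest path runs up from emp39 to emp29 and back down to emp20: 2 + 2 = 4 links.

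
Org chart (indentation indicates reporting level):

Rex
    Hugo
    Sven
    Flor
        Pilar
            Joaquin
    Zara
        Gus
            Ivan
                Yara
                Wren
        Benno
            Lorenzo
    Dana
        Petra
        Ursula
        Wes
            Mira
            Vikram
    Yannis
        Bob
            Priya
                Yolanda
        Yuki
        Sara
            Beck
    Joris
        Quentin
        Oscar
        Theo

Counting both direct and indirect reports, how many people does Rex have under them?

Rex directly manages Hugo, Sven, Flor, Zara, Dana, Yannis, Joris. Hugo has no reports. Sven has no reports. Under Flor: Pilar, Joaquin (2). Under Zara: Benno, Lorenzo, Gus, Ivan, Wren, Yara (6). Under Dana: Wes, Vikram, Mira, Ursula, Petra (5). Under Yannis: Sara, Beck, Yuki, Bob, Priya, Yolanda (6). Under Joris: Theo, Oscar, Quentin (3). So Rex's organization is 7 direct reports plus everyone under them: 1 + 1 + 3 + 7 + 6 + 7 + 4 = 29.

29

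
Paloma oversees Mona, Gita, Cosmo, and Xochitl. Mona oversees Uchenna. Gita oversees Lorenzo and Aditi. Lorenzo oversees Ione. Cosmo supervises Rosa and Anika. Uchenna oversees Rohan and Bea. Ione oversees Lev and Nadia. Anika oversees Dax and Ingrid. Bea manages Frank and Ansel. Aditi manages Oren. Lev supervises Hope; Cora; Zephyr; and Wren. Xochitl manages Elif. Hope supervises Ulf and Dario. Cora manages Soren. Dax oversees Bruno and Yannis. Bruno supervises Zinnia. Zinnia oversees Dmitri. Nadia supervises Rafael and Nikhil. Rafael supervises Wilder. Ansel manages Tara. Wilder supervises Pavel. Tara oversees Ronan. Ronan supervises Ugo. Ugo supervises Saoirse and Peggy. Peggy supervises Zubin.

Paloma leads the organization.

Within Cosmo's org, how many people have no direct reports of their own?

The people in Cosmo's organization with no one reporting to them are Rosa, Ingrid, Dmitri, Yannis. That is 4.

4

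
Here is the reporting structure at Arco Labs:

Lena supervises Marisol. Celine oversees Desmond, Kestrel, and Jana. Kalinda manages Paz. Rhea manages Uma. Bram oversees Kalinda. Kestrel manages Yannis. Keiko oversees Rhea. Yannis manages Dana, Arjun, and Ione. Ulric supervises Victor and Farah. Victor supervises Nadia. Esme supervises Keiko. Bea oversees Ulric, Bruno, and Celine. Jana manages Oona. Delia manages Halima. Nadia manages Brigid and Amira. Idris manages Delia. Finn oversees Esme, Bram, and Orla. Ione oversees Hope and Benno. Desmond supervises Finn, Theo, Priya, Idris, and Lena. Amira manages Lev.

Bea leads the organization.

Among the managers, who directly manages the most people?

Desmond

Direct-report counts: Bea has 3; Celine has 3; Jana has 1; Kestrel has 1; Yannis has 3; Ione has 2; Desmond has 5; Lena has 1; Idris has 1; Delia has 1; Finn has 3; Bram has 1; Kalinda has 1; Esme has 1; Keiko has 1; Rhea has 1; Ulric has 2; Victor has 1; Nadia has 2; Amira has 1. The largest is 5, held by Desmond.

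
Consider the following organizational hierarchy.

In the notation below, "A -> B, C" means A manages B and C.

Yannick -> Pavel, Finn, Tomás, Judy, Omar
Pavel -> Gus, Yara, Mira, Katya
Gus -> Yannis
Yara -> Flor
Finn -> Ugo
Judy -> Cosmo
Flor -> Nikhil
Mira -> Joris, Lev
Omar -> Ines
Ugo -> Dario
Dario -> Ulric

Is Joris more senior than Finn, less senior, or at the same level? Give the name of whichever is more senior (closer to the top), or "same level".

Joris is 3 levels below Yannick; Finn is 1. Finn is higher.

Finn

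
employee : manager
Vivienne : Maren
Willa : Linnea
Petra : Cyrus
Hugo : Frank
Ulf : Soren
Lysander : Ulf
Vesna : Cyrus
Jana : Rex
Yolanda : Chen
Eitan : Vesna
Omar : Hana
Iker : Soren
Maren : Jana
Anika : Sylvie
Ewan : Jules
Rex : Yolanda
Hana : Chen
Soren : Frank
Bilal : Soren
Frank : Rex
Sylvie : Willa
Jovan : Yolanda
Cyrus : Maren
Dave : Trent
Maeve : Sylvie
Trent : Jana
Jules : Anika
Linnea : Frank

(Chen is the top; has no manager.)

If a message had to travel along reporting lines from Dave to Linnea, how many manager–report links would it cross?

Dave is 3 levels below Rex, and Linnea is 2 levels below Rex (their lowest common manager). The shortest path runs up from Dave to Rex and back down to Linnea: 3 + 2 = 5 links.

5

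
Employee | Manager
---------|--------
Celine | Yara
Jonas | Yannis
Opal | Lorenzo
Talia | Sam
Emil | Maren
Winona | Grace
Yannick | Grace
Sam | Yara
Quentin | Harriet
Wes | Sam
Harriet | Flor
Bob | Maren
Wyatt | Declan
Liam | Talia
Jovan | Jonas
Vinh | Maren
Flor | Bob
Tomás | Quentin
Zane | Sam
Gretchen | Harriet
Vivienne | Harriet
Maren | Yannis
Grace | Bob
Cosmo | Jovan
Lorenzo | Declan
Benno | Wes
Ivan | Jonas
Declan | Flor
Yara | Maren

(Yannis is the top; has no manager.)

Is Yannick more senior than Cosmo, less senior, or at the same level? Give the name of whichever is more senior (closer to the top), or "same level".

Cosmo

Yannick is 4 levels below Yannis; Cosmo is 3. Cosmo is higher.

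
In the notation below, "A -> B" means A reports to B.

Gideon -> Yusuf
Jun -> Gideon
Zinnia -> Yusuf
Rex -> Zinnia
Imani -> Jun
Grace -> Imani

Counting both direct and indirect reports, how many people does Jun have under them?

2

Jun directly manages Imani. Under Imani: Grace (1). That's 2 in total.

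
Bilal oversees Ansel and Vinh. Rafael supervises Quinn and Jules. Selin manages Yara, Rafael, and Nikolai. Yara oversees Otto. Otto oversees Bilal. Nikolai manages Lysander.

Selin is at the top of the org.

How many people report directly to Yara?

1

Yara directly manages Otto. That is 1 direct report.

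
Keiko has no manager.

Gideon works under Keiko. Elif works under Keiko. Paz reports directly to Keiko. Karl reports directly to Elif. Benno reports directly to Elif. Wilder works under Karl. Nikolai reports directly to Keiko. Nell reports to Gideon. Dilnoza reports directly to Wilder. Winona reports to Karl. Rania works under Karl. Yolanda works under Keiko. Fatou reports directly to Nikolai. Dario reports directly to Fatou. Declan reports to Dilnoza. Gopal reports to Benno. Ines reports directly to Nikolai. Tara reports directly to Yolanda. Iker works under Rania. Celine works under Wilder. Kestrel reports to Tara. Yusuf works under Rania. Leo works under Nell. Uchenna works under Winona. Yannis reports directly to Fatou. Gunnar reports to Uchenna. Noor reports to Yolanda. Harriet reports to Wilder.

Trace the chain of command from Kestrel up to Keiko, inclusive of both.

Kestrel reports to Tara. Tara reports to Yolanda. Yolanda reports to Keiko. Keiko is at the top.

Kestrel -> Tara -> Yolanda -> Keiko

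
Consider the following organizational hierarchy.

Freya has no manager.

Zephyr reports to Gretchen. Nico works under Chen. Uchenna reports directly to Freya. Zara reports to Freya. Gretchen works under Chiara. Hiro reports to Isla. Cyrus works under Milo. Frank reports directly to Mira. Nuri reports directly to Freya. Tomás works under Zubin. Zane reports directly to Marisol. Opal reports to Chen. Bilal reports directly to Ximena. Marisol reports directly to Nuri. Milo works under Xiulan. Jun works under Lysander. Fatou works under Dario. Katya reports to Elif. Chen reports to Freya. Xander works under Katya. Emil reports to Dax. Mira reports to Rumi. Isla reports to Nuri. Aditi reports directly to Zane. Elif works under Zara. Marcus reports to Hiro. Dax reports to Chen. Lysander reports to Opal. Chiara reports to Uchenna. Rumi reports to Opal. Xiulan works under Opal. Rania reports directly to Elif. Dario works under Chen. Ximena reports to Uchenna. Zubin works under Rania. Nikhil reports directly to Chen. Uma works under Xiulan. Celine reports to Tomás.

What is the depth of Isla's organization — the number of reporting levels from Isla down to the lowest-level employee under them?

The longest chain under Isla runs Isla → Hiro → Marcus, which is 2 levels below Isla.

2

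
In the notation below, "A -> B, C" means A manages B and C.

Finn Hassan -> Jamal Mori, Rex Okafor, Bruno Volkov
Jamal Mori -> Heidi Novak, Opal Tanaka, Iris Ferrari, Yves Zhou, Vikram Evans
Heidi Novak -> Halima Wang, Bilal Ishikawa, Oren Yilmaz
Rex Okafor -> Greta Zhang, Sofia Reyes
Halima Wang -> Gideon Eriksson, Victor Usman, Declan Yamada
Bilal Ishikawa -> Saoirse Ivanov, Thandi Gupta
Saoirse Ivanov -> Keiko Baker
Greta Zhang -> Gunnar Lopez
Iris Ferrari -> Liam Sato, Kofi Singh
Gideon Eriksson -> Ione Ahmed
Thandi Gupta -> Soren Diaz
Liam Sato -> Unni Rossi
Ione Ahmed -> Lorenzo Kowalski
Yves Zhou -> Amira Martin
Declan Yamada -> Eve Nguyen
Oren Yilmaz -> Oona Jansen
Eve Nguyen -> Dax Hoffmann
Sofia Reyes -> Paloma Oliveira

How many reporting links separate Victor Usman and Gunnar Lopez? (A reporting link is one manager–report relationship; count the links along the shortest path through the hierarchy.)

Victor Usman is 4 levels below Finn Hassan, and Gunnar Lopez is 3 levels below Finn Hassan (their lowest common manager). The shortest path runs up from Victor Usman to Finn Hassan and back down to Gunnar Lopez: 4 + 3 = 7 links.

7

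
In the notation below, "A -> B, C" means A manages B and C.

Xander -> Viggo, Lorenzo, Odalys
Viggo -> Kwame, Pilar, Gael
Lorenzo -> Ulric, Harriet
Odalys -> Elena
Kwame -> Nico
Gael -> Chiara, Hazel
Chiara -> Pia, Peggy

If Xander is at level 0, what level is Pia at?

Chain from Pia up to Xander: Pia → Chiara → Gael → Viggo → Xander. That is 4 steps up, so Pia is 4 levels below Xander.

4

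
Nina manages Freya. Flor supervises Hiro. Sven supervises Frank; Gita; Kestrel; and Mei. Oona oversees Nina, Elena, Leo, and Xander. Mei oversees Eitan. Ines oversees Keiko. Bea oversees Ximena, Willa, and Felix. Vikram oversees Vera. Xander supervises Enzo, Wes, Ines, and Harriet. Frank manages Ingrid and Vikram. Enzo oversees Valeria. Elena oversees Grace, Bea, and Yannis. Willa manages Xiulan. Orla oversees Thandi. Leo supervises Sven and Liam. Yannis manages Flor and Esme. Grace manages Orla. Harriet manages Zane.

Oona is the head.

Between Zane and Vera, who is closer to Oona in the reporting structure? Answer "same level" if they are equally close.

Zane

Zane is 3 levels below Oona; Vera is 5. Zane is higher.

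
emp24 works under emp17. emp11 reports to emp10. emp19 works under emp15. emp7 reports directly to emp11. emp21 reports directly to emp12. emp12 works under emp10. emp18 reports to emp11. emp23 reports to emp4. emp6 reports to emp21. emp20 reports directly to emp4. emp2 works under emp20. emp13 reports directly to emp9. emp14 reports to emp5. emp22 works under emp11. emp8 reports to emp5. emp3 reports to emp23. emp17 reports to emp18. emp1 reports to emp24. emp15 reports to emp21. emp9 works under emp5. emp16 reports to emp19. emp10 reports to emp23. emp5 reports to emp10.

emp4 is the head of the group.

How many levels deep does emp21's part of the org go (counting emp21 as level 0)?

3

The longest chain under emp21 runs emp21 → emp15 → emp19 → emp16, which is 3 levels below emp21.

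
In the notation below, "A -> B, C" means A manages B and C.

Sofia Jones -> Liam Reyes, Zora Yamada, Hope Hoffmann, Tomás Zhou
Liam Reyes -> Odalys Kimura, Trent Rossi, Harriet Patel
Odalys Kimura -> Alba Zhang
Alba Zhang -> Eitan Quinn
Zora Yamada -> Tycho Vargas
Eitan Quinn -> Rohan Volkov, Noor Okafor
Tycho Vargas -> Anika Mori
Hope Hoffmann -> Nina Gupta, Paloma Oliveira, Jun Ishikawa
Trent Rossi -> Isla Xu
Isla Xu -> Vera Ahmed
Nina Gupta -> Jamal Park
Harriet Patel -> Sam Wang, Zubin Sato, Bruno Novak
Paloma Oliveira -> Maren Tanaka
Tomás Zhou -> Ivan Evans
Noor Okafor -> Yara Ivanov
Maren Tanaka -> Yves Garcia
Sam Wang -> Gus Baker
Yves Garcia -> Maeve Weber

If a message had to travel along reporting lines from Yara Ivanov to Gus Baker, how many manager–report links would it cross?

8

Yara Ivanov is 5 levels below Liam Reyes, and Gus Baker is 3 levels below Liam Reyes (their lowest common manager). The shortest path runs up from Yara Ivanov to Liam Reyes and back down to Gus Baker: 5 + 3 = 8 links.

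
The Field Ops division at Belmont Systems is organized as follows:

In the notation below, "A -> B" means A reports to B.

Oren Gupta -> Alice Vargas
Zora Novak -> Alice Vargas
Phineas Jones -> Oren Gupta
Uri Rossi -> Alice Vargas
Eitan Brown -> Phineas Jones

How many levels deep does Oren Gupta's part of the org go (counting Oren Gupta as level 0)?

2

The longest chain under Oren Gupta runs Oren Gupta → Phineas Jones → Eitan Brown, which is 2 levels below Oren Gupta.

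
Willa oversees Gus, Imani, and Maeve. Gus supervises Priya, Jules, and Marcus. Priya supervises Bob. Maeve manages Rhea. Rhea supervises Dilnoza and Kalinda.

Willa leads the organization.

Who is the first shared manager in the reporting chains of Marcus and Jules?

Marcus's chain of managers is Gus, Willa. Jules's chain of managers is Gus, Willa. The first manager that appears in both chains is Gus.

Gus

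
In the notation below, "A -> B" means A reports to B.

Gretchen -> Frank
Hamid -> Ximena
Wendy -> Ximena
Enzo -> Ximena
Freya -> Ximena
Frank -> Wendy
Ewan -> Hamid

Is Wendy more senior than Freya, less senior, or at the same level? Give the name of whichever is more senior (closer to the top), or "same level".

same level

Both Wendy and Freya are 1 level below Ximena.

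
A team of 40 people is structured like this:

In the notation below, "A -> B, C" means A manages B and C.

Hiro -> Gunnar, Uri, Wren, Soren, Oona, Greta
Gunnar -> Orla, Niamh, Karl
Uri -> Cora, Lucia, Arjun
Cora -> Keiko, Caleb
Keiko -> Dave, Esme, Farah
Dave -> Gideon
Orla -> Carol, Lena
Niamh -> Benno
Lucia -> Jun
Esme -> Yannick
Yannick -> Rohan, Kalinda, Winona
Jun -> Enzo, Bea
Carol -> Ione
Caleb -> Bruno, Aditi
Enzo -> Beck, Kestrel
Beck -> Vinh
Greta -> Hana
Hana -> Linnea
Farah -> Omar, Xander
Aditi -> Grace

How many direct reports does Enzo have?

Enzo directly manages Beck, Kestrel. That is 2 direct reports.

2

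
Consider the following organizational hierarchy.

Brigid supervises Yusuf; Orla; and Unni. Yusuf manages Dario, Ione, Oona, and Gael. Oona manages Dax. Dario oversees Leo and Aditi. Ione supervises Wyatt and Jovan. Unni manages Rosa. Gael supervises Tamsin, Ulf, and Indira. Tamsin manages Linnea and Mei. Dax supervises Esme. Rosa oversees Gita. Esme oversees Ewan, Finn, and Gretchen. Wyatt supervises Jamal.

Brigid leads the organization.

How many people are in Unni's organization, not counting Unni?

Unni directly manages Rosa. Under Rosa: Gita (1). That's 2 in total.

2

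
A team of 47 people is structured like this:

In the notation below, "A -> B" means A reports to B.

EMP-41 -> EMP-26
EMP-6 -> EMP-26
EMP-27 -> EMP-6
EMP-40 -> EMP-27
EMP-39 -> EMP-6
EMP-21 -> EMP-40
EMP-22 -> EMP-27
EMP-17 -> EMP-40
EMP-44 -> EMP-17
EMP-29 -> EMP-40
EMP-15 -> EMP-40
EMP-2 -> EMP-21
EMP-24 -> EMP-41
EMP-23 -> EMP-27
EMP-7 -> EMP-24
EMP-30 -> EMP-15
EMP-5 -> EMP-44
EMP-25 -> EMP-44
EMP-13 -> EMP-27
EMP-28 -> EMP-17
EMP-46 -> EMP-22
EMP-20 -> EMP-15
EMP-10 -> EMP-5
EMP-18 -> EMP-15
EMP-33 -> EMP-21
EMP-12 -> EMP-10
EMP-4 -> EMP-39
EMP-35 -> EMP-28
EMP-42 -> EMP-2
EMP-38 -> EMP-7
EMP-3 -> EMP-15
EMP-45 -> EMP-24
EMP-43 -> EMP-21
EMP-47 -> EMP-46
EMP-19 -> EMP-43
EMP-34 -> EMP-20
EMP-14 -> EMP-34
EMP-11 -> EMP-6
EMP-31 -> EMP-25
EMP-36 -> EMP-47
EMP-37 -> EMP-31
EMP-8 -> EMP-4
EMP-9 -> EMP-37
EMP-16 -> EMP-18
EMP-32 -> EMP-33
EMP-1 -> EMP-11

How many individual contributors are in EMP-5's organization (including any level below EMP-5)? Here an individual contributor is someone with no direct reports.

1

The only person in EMP-5's organization with no one reporting to them is EMP-12. That is 1.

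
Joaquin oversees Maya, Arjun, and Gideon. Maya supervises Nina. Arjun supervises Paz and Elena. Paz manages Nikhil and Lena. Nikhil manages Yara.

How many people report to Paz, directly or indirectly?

Paz directly manages Lena, Nikhil. Lena has no reports. Under Nikhil: Yara (1). So Paz's organization is 2 direct reports plus everyone under them: 1 + 2 = 3.

3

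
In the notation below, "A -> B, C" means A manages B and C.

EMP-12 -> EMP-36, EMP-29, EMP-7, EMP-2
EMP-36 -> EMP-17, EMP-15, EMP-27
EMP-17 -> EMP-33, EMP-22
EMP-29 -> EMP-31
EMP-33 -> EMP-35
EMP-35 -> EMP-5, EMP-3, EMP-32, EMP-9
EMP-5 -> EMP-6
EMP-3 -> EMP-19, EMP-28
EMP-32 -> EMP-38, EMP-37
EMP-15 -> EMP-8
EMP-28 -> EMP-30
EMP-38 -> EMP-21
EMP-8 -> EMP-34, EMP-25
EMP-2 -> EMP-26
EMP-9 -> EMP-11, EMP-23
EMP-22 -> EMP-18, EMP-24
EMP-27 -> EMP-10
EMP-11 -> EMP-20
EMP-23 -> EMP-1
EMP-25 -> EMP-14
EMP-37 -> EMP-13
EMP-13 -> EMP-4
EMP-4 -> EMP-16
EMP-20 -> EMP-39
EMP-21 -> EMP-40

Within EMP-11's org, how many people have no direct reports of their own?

1

The only person in EMP-11's organization with no one reporting to them is EMP-39. That is 1.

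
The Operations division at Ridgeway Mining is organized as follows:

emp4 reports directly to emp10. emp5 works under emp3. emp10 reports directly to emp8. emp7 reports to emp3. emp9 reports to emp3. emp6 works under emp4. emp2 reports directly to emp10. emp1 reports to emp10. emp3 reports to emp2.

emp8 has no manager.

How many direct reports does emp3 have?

3

emp3 directly manages emp5, emp7, emp9. That is 3 direct reports.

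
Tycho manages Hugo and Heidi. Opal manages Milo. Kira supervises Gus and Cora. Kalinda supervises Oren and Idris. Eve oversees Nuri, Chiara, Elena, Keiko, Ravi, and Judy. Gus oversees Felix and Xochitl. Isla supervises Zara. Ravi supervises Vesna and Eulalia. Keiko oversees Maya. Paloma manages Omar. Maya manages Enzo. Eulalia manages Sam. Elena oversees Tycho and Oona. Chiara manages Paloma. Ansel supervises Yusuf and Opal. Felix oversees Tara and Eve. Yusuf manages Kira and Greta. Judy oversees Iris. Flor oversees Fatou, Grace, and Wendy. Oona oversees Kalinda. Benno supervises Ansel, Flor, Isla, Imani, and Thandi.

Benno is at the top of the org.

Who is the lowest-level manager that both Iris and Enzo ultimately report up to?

Eve

Iris's chain of managers is Judy, Eve, Felix, Gus, Kira, Yusuf, Ansel, Benno. Enzo's chain of managers is Maya, Keiko, Eve, Felix, Gus, Kira, Yusuf, Ansel, Benno. The first manager that appears in both chains is Eve.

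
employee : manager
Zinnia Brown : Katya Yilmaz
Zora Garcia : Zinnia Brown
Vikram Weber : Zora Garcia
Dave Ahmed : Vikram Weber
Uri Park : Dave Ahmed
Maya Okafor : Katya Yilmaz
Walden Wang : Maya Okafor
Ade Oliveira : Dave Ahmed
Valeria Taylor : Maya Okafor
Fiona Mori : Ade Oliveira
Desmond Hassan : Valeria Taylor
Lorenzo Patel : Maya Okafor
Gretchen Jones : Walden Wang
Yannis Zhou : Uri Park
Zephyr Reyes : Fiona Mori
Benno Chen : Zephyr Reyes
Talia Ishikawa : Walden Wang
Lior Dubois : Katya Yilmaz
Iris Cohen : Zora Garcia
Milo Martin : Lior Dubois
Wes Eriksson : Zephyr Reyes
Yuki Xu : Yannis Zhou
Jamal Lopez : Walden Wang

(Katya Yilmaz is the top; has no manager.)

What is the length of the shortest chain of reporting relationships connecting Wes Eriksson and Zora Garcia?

Wes Eriksson is in Zora Garcia's organization: the chain from Wes Eriksson up to Zora Garcia is Wes Eriksson → Zephyr Reyes → Fiona Mori → Ade Oliveira → Dave Ahmed → Vikram Weber → Zora Garcia, which is 6 links.

6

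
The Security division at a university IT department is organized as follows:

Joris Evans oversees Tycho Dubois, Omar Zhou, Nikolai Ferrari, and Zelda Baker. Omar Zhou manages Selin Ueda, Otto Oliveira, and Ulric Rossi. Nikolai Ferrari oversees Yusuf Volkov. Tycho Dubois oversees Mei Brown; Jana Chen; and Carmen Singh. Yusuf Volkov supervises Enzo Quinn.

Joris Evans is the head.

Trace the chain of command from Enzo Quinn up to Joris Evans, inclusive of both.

Enzo Quinn -> Yusuf Volkov -> Nikolai Ferrari -> Joris Evans

Enzo Quinn reports to Yusuf Volkov. Yusuf Volkov reports to Nikolai Ferrari. Nikolai Ferrari reports to Joris Evans. Joris Evans is at the top.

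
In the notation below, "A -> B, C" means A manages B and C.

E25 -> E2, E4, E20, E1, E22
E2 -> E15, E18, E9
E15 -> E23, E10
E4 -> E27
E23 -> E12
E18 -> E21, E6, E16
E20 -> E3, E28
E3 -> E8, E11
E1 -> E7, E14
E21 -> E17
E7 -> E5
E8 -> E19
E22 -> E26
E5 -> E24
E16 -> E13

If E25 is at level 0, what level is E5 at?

3

Chain from E5 up to E25: E5 → E7 → E1 → E25. That is 3 steps up, so E5 is 3 levels below E25.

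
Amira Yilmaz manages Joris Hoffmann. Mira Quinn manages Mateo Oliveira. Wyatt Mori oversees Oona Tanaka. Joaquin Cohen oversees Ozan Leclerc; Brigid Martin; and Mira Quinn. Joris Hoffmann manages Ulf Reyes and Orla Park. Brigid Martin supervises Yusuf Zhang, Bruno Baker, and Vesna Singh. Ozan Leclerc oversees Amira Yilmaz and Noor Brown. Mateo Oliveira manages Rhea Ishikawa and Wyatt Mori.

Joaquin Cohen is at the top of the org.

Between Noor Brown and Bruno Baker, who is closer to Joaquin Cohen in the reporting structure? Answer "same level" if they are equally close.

same level

Both Noor Brown and Bruno Baker are 2 levels below Joaquin Cohen.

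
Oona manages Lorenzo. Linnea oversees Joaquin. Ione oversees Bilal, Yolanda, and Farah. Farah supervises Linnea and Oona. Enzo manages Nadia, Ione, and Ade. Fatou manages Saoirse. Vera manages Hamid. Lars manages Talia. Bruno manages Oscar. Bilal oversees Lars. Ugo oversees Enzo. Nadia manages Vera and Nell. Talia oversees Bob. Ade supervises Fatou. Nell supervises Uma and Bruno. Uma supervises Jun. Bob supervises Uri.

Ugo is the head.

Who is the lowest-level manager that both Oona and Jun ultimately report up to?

Enzo

Oona's chain of managers is Farah, Ione, Enzo, Ugo. Jun's chain of managers is Uma, Nell, Nadia, Enzo, Ugo. The first manager that appears in both chains is Enzo.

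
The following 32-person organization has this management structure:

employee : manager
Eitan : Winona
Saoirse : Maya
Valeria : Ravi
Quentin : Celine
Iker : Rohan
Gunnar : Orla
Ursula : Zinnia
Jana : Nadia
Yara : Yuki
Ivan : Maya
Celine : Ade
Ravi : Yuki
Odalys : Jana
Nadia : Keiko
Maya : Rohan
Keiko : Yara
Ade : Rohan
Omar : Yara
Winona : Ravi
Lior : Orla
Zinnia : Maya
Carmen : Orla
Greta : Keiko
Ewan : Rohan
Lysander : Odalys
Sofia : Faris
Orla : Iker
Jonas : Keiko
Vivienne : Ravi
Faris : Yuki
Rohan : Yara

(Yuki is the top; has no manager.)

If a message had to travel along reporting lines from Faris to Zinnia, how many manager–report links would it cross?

5

Faris is 1 level below Yuki, and Zinnia is 4 levels below Yuki (their lowest common manager). The shortest path runs up from Faris to Yuki and back down to Zinnia: 1 + 4 = 5 links.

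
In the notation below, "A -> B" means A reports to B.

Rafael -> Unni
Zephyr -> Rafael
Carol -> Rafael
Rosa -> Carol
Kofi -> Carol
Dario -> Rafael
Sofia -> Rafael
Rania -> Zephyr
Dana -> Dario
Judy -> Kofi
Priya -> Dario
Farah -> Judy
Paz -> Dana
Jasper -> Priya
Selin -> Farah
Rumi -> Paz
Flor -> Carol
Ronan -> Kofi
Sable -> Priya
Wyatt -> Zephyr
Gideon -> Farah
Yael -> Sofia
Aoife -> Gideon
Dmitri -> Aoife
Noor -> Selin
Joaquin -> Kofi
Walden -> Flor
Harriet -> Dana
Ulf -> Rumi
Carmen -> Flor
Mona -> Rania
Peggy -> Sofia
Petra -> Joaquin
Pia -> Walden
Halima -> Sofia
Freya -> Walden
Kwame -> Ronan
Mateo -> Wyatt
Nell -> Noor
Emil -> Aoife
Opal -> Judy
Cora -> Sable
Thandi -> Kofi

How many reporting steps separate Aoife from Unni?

Chain from Aoife up to Unni: Aoife → Gideon → Farah → Judy → Kofi → Carol → Rafael → Unni. That is 7 steps up, so Aoife is 7 levels below Unni.

7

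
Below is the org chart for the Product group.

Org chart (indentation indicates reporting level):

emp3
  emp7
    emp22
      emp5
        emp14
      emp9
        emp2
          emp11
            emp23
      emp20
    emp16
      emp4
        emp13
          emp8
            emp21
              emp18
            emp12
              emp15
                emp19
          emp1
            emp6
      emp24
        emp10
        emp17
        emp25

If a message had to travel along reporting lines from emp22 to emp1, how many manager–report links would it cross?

5

emp22 is 1 level below emp7, and emp1 is 4 levels below emp7 (their lowest common manager). The shortest path runs up from emp22 to emp7 and back down to emp1: 1 + 4 = 5 links.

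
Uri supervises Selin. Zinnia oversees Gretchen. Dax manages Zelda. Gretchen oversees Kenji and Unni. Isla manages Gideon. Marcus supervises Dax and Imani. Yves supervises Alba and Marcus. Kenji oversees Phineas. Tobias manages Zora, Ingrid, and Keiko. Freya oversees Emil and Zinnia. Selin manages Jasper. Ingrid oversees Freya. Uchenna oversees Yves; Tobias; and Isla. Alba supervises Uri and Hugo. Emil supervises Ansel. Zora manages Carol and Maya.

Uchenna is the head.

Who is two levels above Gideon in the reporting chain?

Gideon reports to Isla, and Isla reports to Uchenna. So Gideon's skip-level manager is Uchenna.

Uchenna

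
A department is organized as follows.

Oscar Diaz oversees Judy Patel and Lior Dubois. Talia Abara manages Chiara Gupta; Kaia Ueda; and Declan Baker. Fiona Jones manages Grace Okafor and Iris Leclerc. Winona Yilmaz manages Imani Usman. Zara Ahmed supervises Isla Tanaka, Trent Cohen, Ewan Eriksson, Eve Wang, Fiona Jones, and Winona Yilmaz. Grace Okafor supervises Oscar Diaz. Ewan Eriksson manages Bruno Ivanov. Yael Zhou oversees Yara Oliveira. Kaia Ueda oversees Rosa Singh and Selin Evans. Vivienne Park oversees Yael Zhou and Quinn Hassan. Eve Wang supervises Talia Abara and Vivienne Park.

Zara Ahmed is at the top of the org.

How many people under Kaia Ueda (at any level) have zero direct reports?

2

The people in Kaia Ueda's organization with no one reporting to them are Rosa Singh, Selin Evans. That is 2.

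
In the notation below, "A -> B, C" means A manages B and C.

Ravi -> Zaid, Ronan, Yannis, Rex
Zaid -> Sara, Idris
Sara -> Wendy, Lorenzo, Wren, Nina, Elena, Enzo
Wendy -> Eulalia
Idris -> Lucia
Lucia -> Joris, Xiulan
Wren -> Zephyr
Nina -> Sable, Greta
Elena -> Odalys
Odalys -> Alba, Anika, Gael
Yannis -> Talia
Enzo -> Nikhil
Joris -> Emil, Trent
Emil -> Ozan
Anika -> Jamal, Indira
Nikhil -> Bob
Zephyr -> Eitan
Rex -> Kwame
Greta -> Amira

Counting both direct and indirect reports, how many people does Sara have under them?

Sara directly manages Wendy, Lorenzo, Wren, Nina, Elena, Enzo. Under Wendy: Eulalia (1). Lorenzo has no reports. Under Wren: Zephyr, Eitan (2). Under Nina: Greta, Amira, Sable (3). Under Elena: Odalys, Gael, Anika, Indira, Jamal, Alba (6). Under Enzo: Nikhil, Bob (2). So Sara's organization is 6 direct reports plus everyone under them: 2 + 1 + 3 + 4 + 7 + 3 = 20.

20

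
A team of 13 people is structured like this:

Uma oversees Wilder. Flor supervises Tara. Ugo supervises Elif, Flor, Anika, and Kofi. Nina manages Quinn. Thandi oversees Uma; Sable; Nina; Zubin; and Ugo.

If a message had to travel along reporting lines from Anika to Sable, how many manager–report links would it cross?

Anika is 2 levels below Thandi, and Sable is 1 level below Thandi (their lowest common manager). The shortest path runs up from Anika to Thandi and back down to Sable: 2 + 1 = 3 links.

3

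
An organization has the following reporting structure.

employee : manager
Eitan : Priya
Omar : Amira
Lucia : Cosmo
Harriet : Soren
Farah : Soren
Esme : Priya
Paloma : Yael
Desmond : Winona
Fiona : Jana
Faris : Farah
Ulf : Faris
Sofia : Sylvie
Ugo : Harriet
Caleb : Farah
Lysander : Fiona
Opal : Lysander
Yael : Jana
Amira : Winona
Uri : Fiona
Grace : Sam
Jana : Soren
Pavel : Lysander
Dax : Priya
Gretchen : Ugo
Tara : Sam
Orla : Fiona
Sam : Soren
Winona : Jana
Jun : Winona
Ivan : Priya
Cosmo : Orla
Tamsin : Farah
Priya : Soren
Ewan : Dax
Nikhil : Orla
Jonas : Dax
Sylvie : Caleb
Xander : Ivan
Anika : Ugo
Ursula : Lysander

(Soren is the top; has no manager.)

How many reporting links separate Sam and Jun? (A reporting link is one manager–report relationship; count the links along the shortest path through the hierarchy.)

Sam is 1 level below Soren, and Jun is 3 levels below Soren (their lowest common manager). The shortest path runs up from Sam to Soren and back down to Jun: 1 + 3 = 4 links.

4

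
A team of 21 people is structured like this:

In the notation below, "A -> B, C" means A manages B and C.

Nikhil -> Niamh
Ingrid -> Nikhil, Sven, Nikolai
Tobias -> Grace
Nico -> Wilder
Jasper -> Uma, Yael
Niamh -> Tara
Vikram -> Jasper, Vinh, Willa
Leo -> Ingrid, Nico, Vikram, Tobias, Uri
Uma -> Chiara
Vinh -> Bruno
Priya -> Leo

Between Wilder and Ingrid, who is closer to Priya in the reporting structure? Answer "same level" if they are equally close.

Ingrid

Wilder is 3 levels below Priya; Ingrid is 2. Ingrid is higher.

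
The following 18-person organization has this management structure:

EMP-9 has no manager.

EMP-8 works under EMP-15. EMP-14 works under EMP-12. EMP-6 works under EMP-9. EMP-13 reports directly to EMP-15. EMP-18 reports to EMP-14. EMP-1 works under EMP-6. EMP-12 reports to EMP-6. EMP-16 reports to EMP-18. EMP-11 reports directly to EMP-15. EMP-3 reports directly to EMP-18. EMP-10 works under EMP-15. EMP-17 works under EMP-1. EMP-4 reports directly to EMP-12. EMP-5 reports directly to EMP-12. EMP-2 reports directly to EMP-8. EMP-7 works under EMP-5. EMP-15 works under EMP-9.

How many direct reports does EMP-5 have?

1

EMP-5 directly manages EMP-7. That is 1 direct report.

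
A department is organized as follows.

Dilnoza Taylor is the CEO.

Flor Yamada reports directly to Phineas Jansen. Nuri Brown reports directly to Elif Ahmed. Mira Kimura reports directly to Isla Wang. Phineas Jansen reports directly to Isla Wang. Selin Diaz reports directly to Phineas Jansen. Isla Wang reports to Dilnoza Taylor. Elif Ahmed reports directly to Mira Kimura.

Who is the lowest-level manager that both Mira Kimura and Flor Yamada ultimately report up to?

Isla Wang

Mira Kimura's chain of managers is Isla Wang, Dilnoza Taylor. Flor Yamada's chain of managers is Phineas Jansen, Isla Wang, Dilnoza Taylor. The first manager that appears in both chains is Isla Wang.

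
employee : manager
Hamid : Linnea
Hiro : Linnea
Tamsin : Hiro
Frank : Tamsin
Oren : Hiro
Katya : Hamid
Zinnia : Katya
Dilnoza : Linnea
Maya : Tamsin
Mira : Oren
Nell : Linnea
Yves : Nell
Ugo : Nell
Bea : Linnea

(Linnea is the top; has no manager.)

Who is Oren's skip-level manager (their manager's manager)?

Oren reports to Hiro, and Hiro reports to Linnea. So Oren's skip-level manager is Linnea.

Linnea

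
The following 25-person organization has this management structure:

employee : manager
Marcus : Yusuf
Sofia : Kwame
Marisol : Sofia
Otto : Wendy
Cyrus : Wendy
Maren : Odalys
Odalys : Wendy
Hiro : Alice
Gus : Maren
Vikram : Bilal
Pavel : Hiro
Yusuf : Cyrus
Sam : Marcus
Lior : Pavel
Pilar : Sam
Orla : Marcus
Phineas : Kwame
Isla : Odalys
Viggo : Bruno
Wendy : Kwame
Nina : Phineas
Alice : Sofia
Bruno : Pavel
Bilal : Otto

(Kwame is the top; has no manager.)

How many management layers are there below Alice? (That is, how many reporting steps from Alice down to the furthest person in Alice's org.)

The longest chain under Alice runs Alice → Hiro → Pavel → Bruno → Viggo, which is 4 levels below Alice.

4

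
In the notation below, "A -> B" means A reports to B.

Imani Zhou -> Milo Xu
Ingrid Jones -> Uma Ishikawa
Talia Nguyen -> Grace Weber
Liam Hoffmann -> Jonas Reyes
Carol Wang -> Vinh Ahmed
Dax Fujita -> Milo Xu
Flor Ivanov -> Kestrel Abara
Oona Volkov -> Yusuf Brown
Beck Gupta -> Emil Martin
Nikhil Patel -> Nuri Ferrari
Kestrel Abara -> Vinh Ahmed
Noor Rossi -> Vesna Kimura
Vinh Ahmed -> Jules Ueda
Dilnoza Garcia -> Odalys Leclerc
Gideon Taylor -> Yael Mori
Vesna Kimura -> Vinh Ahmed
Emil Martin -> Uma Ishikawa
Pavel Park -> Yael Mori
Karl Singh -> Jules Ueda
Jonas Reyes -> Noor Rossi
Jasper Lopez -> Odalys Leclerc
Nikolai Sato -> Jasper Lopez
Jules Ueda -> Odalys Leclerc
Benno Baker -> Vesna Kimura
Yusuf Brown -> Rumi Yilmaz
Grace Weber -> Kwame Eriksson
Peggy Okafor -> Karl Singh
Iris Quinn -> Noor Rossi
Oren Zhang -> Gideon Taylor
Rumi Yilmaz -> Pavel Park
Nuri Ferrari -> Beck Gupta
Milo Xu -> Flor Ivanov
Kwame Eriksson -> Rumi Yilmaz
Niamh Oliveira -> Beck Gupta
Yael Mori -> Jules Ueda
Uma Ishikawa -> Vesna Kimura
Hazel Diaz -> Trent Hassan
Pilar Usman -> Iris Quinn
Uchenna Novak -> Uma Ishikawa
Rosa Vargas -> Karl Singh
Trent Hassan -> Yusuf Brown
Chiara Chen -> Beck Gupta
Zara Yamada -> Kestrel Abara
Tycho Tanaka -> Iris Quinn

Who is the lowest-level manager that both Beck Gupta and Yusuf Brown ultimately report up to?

Beck Gupta's chain of managers is Emil Martin, Uma Ishikawa, Vesna Kimura, Vinh Ahmed, Jules Ueda, Odalys Leclerc. Yusuf Brown's chain of managers is Rumi Yilmaz, Pavel Park, Yael Mori, Jules Ueda, Odalys Leclerc. The first manager that appears in both chains is Jules Ueda.

Jules Ueda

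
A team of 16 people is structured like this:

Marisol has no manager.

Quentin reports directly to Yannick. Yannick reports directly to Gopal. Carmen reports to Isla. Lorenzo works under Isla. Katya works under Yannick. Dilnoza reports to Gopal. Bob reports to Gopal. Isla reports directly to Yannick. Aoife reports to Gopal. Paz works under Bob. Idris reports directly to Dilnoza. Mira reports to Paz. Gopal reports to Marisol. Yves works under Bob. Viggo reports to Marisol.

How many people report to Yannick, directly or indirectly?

5

Yannick directly manages Isla, Katya, Quentin. Under Isla: Lorenzo, Carmen (2). Katya has no reports. Quentin has no reports. So Yannick's organization is 3 direct reports plus everyone under them: 3 + 1 + 1 = 5.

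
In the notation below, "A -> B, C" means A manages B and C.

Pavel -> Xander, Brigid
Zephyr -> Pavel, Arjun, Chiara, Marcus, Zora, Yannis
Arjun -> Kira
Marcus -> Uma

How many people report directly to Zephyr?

Zephyr directly manages Pavel, Arjun, Chiara, Marcus, Zora, Yannis. That is 6 direct reports.

6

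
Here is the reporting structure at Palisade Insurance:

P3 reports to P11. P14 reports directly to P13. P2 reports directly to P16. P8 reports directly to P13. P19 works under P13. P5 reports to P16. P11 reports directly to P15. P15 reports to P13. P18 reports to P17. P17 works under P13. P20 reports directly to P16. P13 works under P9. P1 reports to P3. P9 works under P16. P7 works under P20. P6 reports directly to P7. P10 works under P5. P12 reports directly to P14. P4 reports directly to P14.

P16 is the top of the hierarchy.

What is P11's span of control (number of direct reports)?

1

P11 directly manages P3. That is 1 direct report.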